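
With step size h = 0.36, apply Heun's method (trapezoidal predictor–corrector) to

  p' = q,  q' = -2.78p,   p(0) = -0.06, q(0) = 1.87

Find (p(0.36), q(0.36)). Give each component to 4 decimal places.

0.6240, 1.5932

Heun on (p,q): k1 = f(t_n, state_n); k2 = f(t_n + h, state_n + h·k1); state_{n+1} = state_n + (h/2)·(k1 + k2).
0.000000: (-0.060000, 1.870000)
  k1 = (1.870000, 0.166800)
  predictor → (0.613200, 1.930048)
  k2 = (1.930048, -1.704696)
  → (0.624009, 1.593179)
(p(0.36), q(0.36)) ≈ (0.6240, 1.5932)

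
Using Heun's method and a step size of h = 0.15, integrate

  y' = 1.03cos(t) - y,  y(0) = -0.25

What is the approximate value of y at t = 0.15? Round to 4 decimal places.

Heun: k1 = f(t_n, y_n); k2 = f(t_n + h, y_n + h·k1); y_{n+1} = y_n + (h/2)·(k1 + k2).
t=0.000000, y=-0.250000:
  k1 = f(0.000000, -0.250000) = 1.280000
  k2 = f(0.150000, -0.058000) = 1.076434
  y ← -0.250000 + (0.15/2)·(1.280000 + 1.076434) = -0.073267
y(0.15) ≈ -0.0733

-0.0733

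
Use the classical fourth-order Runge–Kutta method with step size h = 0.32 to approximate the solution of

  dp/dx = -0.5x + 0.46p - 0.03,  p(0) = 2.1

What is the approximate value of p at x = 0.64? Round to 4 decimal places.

RK4: k1 = f(x_n, p_n); k2 = f(x_n + h/2, p_n + (h/2)·k1); k3 = f(x_n + h/2, p_n + (h/2)·k2); k4 = f(x_n + h, p_n + h·k3); p_{n+1} = p_n + (h/6)·(k1 + 2k2 + 2k3 + k4).
x=0.000000, p=2.100000:
  k1 = f(0.000000, 2.100000) = 0.936000
  k2 = f(0.160000, 2.249760) = 0.924890
  k3 = f(0.160000, 2.247982) = 0.924072
  k4 = f(0.320000, 2.395703) = 0.912023
  p ← 2.100000 + (0.32/6)·(k1 + 2k2 + 2k3 + k4) = 2.395784
x=0.320000, p=2.395784:
  k1 = f(0.320000, 2.395784) = 0.912061
  k2 = f(0.480000, 2.541713) = 0.899188
  k3 = f(0.480000, 2.539654) = 0.898241
  k4 = f(0.640000, 2.683221) = 0.884282
  p ← 2.395784 + (0.32/6)·(k1 + 2k2 + 2k3 + k4) = 2.683314
p(0.64) ≈ 2.6833

2.6833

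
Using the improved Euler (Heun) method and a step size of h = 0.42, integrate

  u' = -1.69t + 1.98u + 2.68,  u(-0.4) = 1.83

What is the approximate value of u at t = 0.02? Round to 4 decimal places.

Heun: k1 = f(t_n, u_n); k2 = f(t_n + h, u_n + h·k1); u_{n+1} = u_n + (h/2)·(k1 + k2).
t=-0.400000, u=1.830000:
  k1 = f(-0.400000, 1.830000) = 6.979400
  k2 = f(0.020000, 4.761348) = 12.073669
  u ← 1.830000 + (0.42/2)·(6.979400 + 12.073669) = 5.831144
u(0.02) ≈ 5.8311

5.8311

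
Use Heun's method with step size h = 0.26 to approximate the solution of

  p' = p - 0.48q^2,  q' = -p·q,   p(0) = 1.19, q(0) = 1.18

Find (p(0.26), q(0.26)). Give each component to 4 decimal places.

Heun on (p,q): k1 = f(t_n, state_n); k2 = f(t_n + h, state_n + h·k1); state_{n+1} = state_n + (h/2)·(k1 + k2).
0.000000: (1.190000, 1.180000)
  k1 = (0.521648, -1.404200)
  predictor → (1.325628, 0.814908)
  k2 = (1.006872, -1.080265)
  → (1.388708, 0.857020)
(p(0.26), q(0.26)) ≈ (1.3887, 0.8570)

1.3887, 0.8570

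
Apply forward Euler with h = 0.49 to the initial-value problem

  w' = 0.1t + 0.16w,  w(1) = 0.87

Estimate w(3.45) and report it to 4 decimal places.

Euler: w_{n+1} = w_n + h·f(t_n, w_n).
t=1.000000, w=0.870000: f=0.239200 → w ← 0.870000 + 0.49·0.239200 = 0.987208
t=1.490000, w=0.987208: f=0.306953 → w ← 0.987208 + 0.49·0.306953 = 1.137615
t=1.980000, w=1.137615: f=0.380018 → w ← 1.137615 + 0.49·0.380018 = 1.323824
t=2.470000, w=1.323824: f=0.458812 → w ← 1.323824 + 0.49·0.458812 = 1.548642
t=2.960000, w=1.548642: f=0.543783 → w ← 1.548642 + 0.49·0.543783 = 1.815095
w(3.45) ≈ 1.8151

1.8151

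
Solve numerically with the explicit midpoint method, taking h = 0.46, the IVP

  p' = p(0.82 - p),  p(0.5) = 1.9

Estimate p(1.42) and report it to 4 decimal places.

1.2411

Midpoint: k1 = f(s_n, p_n); k2 = f(s_n + h/2, p_n + (h/2)·k1); p_{n+1} = p_n + h·k2.
s=0.500000, p=1.900000:
  k1 = f(0.500000, 1.900000) = -2.052000
  k2 = f(0.730000, 1.428040) = -0.868305
  p ← 1.900000 + 0.46·(-0.868305) = 1.500579
s=0.960000, p=1.500579:
  k1 = f(0.960000, 1.500579) = -1.021264
  k2 = f(1.190000, 1.265689) = -0.564103
  p ← 1.500579 + 0.46·(-0.564103) = 1.241092
p(1.42) ≈ 1.2411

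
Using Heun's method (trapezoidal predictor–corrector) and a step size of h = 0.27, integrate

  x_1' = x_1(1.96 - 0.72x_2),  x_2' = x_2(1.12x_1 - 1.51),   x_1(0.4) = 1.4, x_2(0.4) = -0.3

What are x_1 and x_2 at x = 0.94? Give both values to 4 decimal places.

Heun on (x_1,x_2): k1 = f(x_n, state_n); k2 = f(x_n + h, state_n + h·k1); state_{n+1} = state_n + (h/2)·(k1 + k2).
0.400000: (1.400000, -0.300000)
  k1 = (3.046400, -0.017400)
  predictor → (2.222528, -0.304698)
  k2 = (4.843739, -0.298370)
  → (2.465169, -0.342629)
0.670000: (2.465169, -0.342629)
  k1 = (5.439870, -0.428625)
  predictor → (3.933934, -0.458358)
  k2 = (9.008777, -1.327406)
  → (4.415736, -0.579693)
(x_1(0.94), x_2(0.94)) ≈ (4.4157, -0.5797)

4.4157, -0.5797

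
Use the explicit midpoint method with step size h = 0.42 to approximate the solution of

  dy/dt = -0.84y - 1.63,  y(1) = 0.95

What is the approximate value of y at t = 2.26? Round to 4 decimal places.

-0.9084

Midpoint: k1 = f(t_n, y_n); k2 = f(t_n + h/2, y_n + (h/2)·k1); y_{n+1} = y_n + h·k2.
t=1.000000, y=0.950000:
  k1 = f(1.000000, 0.950000) = -2.428000
  k2 = f(1.210000, 0.440120) = -1.999701
  y ← 0.950000 + 0.42·(-1.999701) = 0.110126
t=1.420000, y=0.110126:
  k1 = f(1.420000, 0.110126) = -1.722506
  k2 = f(1.630000, -0.251601) = -1.418656
  y ← 0.110126 + 0.42·(-1.418656) = -0.485710
t=1.840000, y=-0.485710:
  k1 = f(1.840000, -0.485710) = -1.222004
  k2 = f(2.050000, -0.742330) = -1.006442
  y ← -0.485710 + 0.42·(-1.006442) = -0.908415
y(2.26) ≈ -0.9084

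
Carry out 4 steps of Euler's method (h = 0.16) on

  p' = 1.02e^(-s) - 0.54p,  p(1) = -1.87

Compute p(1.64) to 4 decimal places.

Euler: p_{n+1} = p_n + h·f(s_n, p_n).
s=1.000000, p=-1.870000: f=1.385037 → p ← -1.870000 + 0.16·1.385037 = -1.648394
s=1.160000, p=-1.648394: f=1.209889 → p ← -1.648394 + 0.16·1.209889 = -1.454812
s=1.320000, p=-1.454812: f=1.058076 → p ← -1.454812 + 0.16·1.058076 = -1.285520
s=1.480000, p=-1.285520: f=0.926371 → p ← -1.285520 + 0.16·0.926371 = -1.137300
p(1.64) ≈ -1.1373

-1.1373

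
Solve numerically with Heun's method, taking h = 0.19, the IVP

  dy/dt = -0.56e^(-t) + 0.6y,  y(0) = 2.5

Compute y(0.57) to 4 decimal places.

3.2211

Heun: k1 = f(t_n, y_n); k2 = f(t_n + h, y_n + h·k1); y_{n+1} = y_n + (h/2)·(k1 + k2).
t=0.000000, y=2.500000:
  k1 = f(0.000000, 2.500000) = 0.940000
  k2 = f(0.190000, 2.678600) = 1.144063
  y ← 2.500000 + (0.19/2)·(0.940000 + 1.144063) = 2.697986
t=0.190000, y=2.697986:
  k1 = f(0.190000, 2.697986) = 1.155694
  k2 = f(0.380000, 2.917568) = 1.367578
  y ← 2.697986 + (0.19/2)·(1.155694 + 1.367578) = 2.937697
t=0.380000, y=2.937697:
  k1 = f(0.380000, 2.937697) = 1.379656
  k2 = f(0.570000, 3.199831) = 1.603205
  y ← 2.937697 + (0.19/2)·(1.379656 + 1.603205) = 3.221069
y(0.57) ≈ 3.2211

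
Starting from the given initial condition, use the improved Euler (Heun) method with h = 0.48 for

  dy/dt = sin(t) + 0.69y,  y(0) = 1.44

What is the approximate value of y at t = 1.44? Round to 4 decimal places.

Heun: k1 = f(t_n, y_n); k2 = f(t_n + h, y_n + h·k1); y_{n+1} = y_n + (h/2)·(k1 + k2).
t=0.000000, y=1.440000:
  k1 = f(0.000000, 1.440000) = 0.993600
  k2 = f(0.480000, 1.916928) = 1.784459
  y ← 1.440000 + (0.48/2)·(0.993600 + 1.784459) = 2.106734
t=0.480000, y=2.106734:
  k1 = f(0.480000, 2.106734) = 1.915426
  k2 = f(0.960000, 3.026139) = 2.907227
  y ← 2.106734 + (0.48/2)·(1.915426 + 2.907227) = 3.264171
t=0.960000, y=3.264171:
  k1 = f(0.960000, 3.264171) = 3.071470
  k2 = f(1.440000, 4.738476) = 4.261007
  y ← 3.264171 + (0.48/2)·(3.071470 + 4.261007) = 5.023965
y(1.44) ≈ 5.0240

5.0240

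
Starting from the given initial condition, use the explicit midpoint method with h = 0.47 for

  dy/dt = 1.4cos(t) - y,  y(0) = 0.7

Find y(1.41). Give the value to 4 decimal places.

Midpoint: k1 = f(t_n, y_n); k2 = f(t_n + h/2, y_n + (h/2)·k1); y_{n+1} = y_n + h·k2.
t=0.000000, y=0.700000:
  k1 = f(0.000000, 0.700000) = 0.700000
  k2 = f(0.235000, 0.864500) = 0.497020
  y ← 0.700000 + 0.47·0.497020 = 0.933599
t=0.470000, y=0.933599:
  k1 = f(0.470000, 0.933599) = 0.314596
  k2 = f(0.705000, 1.007530) = 0.058727
  y ← 0.933599 + 0.47·0.058727 = 0.961201
t=0.940000, y=0.961201:
  k1 = f(0.940000, 0.961201) = -0.135498
  k2 = f(1.175000, 0.929359) = -0.389599
  y ← 0.961201 + 0.47·(-0.389599) = 0.778090
y(1.41) ≈ 0.7781

0.7781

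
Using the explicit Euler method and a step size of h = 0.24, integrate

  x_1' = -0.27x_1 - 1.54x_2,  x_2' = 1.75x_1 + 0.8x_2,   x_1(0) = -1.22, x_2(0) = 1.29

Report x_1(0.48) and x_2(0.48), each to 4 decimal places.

Euler on (x_1,x_2): x_1_{n+1} = x_1_n + h·x_1', x_2_{n+1} = x_2_n + h·x_2'.
0.000000: (-1.220000, 1.290000); f=(-1.657200, -1.103000) → (-1.617728, 1.025280)
0.240000: (-1.617728, 1.025280); f=(-1.142145, -2.010800) → (-1.891843, 0.542688)
(x_1(0.48), x_2(0.48)) ≈ (-1.8918, 0.5427)

-1.8918, 0.5427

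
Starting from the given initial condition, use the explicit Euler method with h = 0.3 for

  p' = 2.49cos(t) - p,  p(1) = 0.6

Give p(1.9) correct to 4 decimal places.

Euler: p_{n+1} = p_n + h·f(t_n, p_n).
t=1.000000, p=0.600000: f=0.745353 → p ← 0.600000 + 0.3·0.745353 = 0.823606
t=1.300000, p=0.823606: f=-0.157534 → p ← 0.823606 + 0.3·(-0.157534) = 0.776346
t=1.600000, p=0.776346: f=-0.849053 → p ← 0.776346 + 0.3·(-0.849053) = 0.521630
p(1.9) ≈ 0.5216

0.5216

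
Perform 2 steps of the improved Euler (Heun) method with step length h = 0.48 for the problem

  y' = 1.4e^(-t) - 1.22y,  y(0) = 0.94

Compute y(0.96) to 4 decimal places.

Heun: k1 = f(t_n, y_n); k2 = f(t_n + h, y_n + h·k1); y_{n+1} = y_n + (h/2)·(k1 + k2).
t=0.000000, y=0.940000:
  k1 = f(0.000000, 0.940000) = 0.253200
  k2 = f(0.480000, 1.061536) = -0.428777
  y ← 0.940000 + (0.48/2)·(0.253200 + (-0.428777)) = 0.897861
t=0.480000, y=0.897861:
  k1 = f(0.480000, 0.897861) = -0.229094
  k2 = f(0.960000, 0.787896) = -0.425183
  y ← 0.897861 + (0.48/2)·(-0.229094 + (-0.425183)) = 0.740835
y(0.96) ≈ 0.7408

0.7408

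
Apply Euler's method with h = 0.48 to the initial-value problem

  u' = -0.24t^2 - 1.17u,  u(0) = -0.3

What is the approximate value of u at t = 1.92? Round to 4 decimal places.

-0.3016

Euler: u_{n+1} = u_n + h·f(t_n, u_n).
t=0.000000, u=-0.300000: f=0.351000 → u ← -0.300000 + 0.48·0.351000 = -0.131520
t=0.480000, u=-0.131520: f=0.098582 → u ← -0.131520 + 0.48·0.098582 = -0.084200
t=0.960000, u=-0.084200: f=-0.122669 → u ← -0.084200 + 0.48·(-0.122669) = -0.143082
t=1.440000, u=-0.143082: f=-0.330258 → u ← -0.143082 + 0.48·(-0.330258) = -0.301606
u(1.92) ≈ -0.3016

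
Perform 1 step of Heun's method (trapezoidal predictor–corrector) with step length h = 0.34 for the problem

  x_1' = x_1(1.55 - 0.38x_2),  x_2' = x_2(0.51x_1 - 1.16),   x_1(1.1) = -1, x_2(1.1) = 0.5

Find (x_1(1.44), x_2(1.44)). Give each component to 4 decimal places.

-1.5961, 0.2880

Heun on (x_1,x_2): k1 = f(x_n, state_n); k2 = f(x_n + h, state_n + h·k1); state_{n+1} = state_n + (h/2)·(k1 + k2).
1.100000: (-1.000000, 0.500000)
  k1 = (-1.360000, -0.835000)
  predictor → (-1.462400, 0.216100)
  k2 = (-2.146631, -0.411849)
  → (-1.596127, 0.288036)
(x_1(1.44), x_2(1.44)) ≈ (-1.5961, 0.2880)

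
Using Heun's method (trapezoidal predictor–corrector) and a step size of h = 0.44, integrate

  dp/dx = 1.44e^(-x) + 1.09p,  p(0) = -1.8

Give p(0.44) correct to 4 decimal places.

-2.1975

Heun: k1 = f(x_n, p_n); k2 = f(x_n + h, p_n + h·k1); p_{n+1} = p_n + (h/2)·(k1 + k2).
x=0.000000, p=-1.800000:
  k1 = f(0.000000, -1.800000) = -0.522000
  k2 = f(0.440000, -2.029680) = -1.284939
  p ← -1.800000 + (0.44/2)·(-0.522000 + (-1.284939)) = -2.197527
p(0.44) ≈ -2.1975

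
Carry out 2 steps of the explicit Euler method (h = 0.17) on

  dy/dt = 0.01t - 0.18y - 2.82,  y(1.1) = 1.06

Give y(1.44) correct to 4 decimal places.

0.0560

Euler: y_{n+1} = y_n + h·f(t_n, y_n).
t=1.100000, y=1.060000: f=-2.999800 → y ← 1.060000 + 0.17·(-2.999800) = 0.550034
t=1.270000, y=0.550034: f=-2.906306 → y ← 0.550034 + 0.17·(-2.906306) = 0.055962
y(1.44) ≈ 0.0560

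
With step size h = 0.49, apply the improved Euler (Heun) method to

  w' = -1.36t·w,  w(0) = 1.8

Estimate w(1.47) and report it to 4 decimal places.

0.4678

Heun: k1 = f(t_n, w_n); k2 = f(t_n + h, w_n + h·k1); w_{n+1} = w_n + (h/2)·(k1 + k2).
t=0.000000, w=1.800000:
  k1 = f(0.000000, 1.800000) = 0.000000
  k2 = f(0.490000, 1.800000) = -1.199520
  w ← 1.800000 + (0.49/2)·(0.000000 + (-1.199520)) = 1.506118
t=0.490000, w=1.506118:
  k1 = f(0.490000, 1.506118) = -1.003677
  k2 = f(0.980000, 1.014316) = -1.351880
  w ← 1.506118 + (0.49/2)·(-1.003677 + (-1.351880)) = 0.929006
t=0.980000, w=0.929006:
  k1 = f(0.980000, 0.929006) = -1.238179
  k2 = f(1.470000, 0.322298) = -0.644339
  w ← 0.929006 + (0.49/2)·(-1.238179 + (-0.644339)) = 0.467789
w(1.47) ≈ 0.4678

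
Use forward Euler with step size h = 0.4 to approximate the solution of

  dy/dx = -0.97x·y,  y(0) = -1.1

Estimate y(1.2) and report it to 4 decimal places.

-0.6408

Euler: y_{n+1} = y_n + h·f(x_n, y_n).
x=0.000000, y=-1.100000: f=0.000000 → y ← -1.100000 + 0.4·0.000000 = -1.100000
x=0.400000, y=-1.100000: f=0.426800 → y ← -1.100000 + 0.4·0.426800 = -0.929280
x=0.800000, y=-0.929280: f=0.721121 → y ← -0.929280 + 0.4·0.721121 = -0.640831
y(1.2) ≈ -0.6408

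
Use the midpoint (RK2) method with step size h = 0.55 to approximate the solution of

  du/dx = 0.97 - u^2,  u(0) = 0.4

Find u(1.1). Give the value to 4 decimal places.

Midpoint: k1 = f(x_n, u_n); k2 = f(x_n + h/2, u_n + (h/2)·k1); u_{n+1} = u_n + h·k2.
x=0.000000, u=0.400000:
  k1 = f(0.000000, 0.400000) = 0.810000
  k2 = f(0.275000, 0.622750) = 0.582182
  u ← 0.400000 + 0.55·0.582182 = 0.720200
x=0.550000, u=0.720200:
  k1 = f(0.550000, 0.720200) = 0.451311
  k2 = f(0.825000, 0.844311) = 0.257139
  u ← 0.720200 + 0.55·0.257139 = 0.861627
u(1.1) ≈ 0.8616

0.8616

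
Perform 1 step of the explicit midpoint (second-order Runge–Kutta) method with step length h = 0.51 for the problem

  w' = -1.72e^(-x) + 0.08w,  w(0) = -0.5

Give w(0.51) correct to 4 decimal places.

-1.2185

Midpoint: k1 = f(x_n, w_n); k2 = f(x_n + h/2, w_n + (h/2)·k1); w_{n+1} = w_n + h·k2.
x=0.000000, w=-0.500000:
  k1 = f(0.000000, -0.500000) = -1.760000
  k2 = f(0.255000, -0.948800) = -1.408760
  w ← -0.500000 + 0.51·(-1.408760) = -1.218468
w(0.51) ≈ -1.2185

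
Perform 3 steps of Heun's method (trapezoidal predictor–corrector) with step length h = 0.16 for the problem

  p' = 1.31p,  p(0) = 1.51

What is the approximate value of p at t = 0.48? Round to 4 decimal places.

Heun: k1 = f(t_n, p_n); k2 = f(t_n + h, p_n + h·k1); p_{n+1} = p_n + (h/2)·(k1 + k2).
t=0.000000, p=1.510000:
  k1 = f(0.000000, 1.510000) = 1.978100
  k2 = f(0.160000, 1.826496) = 2.392710
  p ← 1.510000 + (0.16/2)·(1.978100 + 2.392710) = 1.859665
t=0.160000, p=1.859665:
  k1 = f(0.160000, 1.859665) = 2.436161
  k2 = f(0.320000, 2.249451) = 2.946780
  p ← 1.859665 + (0.16/2)·(2.436161 + 2.946780) = 2.290300
t=0.320000, p=2.290300:
  k1 = f(0.320000, 2.290300) = 3.000293
  k2 = f(0.480000, 2.770347) = 3.629155
  p ← 2.290300 + (0.16/2)·(3.000293 + 3.629155) = 2.820656
p(0.48) ≈ 2.8207

2.8207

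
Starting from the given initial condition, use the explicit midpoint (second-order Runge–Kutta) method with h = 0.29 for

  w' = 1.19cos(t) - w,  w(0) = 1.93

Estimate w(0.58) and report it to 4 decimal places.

Midpoint: k1 = f(t_n, w_n); k2 = f(t_n + h/2, w_n + (h/2)·k1); w_{n+1} = w_n + h·k2.
t=0.000000, w=1.930000:
  k1 = f(0.000000, 1.930000) = -0.740000
  k2 = f(0.145000, 1.822700) = -0.645188
  w ← 1.930000 + 0.29·(-0.645188) = 1.742895
t=0.290000, w=1.742895:
  k1 = f(0.290000, 1.742895) = -0.602585
  k2 = f(0.435000, 1.655521) = -0.576345
  w ← 1.742895 + 0.29·(-0.576345) = 1.575755
w(0.58) ≈ 1.5758

1.5758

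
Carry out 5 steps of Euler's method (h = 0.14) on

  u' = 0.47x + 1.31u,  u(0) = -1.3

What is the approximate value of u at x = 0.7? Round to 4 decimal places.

Euler: u_{n+1} = u_n + h·f(x_n, u_n).
x=0.000000, u=-1.300000: f=-1.703000 → u ← -1.300000 + 0.14·(-1.703000) = -1.538420
x=0.140000, u=-1.538420: f=-1.949530 → u ← -1.538420 + 0.14·(-1.949530) = -1.811354
x=0.280000, u=-1.811354: f=-2.241274 → u ← -1.811354 + 0.14·(-2.241274) = -2.125133
x=0.420000, u=-2.125133: f=-2.586524 → u ← -2.125133 + 0.14·(-2.586524) = -2.487246
x=0.560000, u=-2.487246: f=-2.995092 → u ← -2.487246 + 0.14·(-2.995092) = -2.906559
u(0.7) ≈ -2.9066

-2.9066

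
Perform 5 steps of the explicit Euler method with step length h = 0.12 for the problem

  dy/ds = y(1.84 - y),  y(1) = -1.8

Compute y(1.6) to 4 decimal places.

Euler: y_{n+1} = y_n + h·f(s_n, y_n).
s=1.000000, y=-1.800000: f=-6.552000 → y ← -1.800000 + 0.12·(-6.552000) = -2.586240
s=1.120000, y=-2.586240: f=-11.447319 → y ← -2.586240 + 0.12·(-11.447319) = -3.959918
s=1.240000, y=-3.959918: f=-22.967202 → y ← -3.959918 + 0.12·(-22.967202) = -6.715983
s=1.360000, y=-6.715983: f=-57.461830 → y ← -6.715983 + 0.12·(-57.461830) = -13.611402
s=1.480000, y=-13.611402: f=-210.315247 → y ← -13.611402 + 0.12·(-210.315247) = -38.849232
y(1.6) ≈ -38.8492

-38.8492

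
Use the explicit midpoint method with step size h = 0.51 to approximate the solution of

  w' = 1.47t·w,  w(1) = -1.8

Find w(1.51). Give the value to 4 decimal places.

Midpoint: k1 = f(t_n, w_n); k2 = f(t_n + h/2, w_n + (h/2)·k1); w_{n+1} = w_n + h·k2.
t=1.000000, w=-1.800000:
  k1 = f(1.000000, -1.800000) = -2.646000
  k2 = f(1.255000, -2.474730) = -4.565506
  w ← -1.800000 + 0.51·(-4.565506) = -4.128408
w(1.51) ≈ -4.1284

-4.1284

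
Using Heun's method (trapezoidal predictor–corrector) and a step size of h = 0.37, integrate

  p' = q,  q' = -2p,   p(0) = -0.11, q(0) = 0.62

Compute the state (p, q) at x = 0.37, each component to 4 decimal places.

Heun on (p,q): k1 = f(x_n, state_n); k2 = f(x_n + h, state_n + h·k1); state_{n+1} = state_n + (h/2)·(k1 + k2).
0.000000: (-0.110000, 0.620000)
  k1 = (0.620000, 0.220000)
  predictor → (0.119400, 0.701400)
  k2 = (0.701400, -0.238800)
  → (0.134459, 0.616522)
(p(0.37), q(0.37)) ≈ (0.1345, 0.6165)

0.1345, 0.6165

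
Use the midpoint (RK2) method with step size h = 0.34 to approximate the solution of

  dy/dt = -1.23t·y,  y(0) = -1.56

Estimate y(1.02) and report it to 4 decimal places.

Midpoint: k1 = f(t_n, y_n); k2 = f(t_n + h/2, y_n + (h/2)·k1); y_{n+1} = y_n + h·k2.
t=0.000000, y=-1.560000:
  k1 = f(0.000000, -1.560000) = 0.000000
  k2 = f(0.170000, -1.560000) = 0.326196
  y ← -1.560000 + 0.34·0.326196 = -1.449093
t=0.340000, y=-1.449093:
  k1 = f(0.340000, -1.449093) = 0.606011
  k2 = f(0.510000, -1.346072) = 0.844391
  y ← -1.449093 + 0.34·0.844391 = -1.162001
t=0.680000, y=-1.162001:
  k1 = f(0.680000, -1.162001) = 0.971897
  k2 = f(0.850000, -0.996778) = 1.042131
  y ← -1.162001 + 0.34·1.042131 = -0.807676
y(1.02) ≈ -0.8077

-0.8077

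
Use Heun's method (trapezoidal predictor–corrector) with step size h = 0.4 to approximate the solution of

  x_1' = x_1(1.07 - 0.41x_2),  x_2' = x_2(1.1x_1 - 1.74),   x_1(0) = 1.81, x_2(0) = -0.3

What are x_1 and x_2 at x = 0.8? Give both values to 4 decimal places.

4.7388, -0.8799

Heun on (x_1,x_2): k1 = f(x_n, state_n); k2 = f(x_n + h, state_n + h·k1); state_{n+1} = state_n + (h/2)·(k1 + k2).
0.000000: (1.810000, -0.300000)
  k1 = (2.159330, -0.075300)
  predictor → (2.673732, -0.330120)
  k2 = (3.222781, -0.396509)
  → (2.886422, -0.394362)
0.400000: (2.886422, -0.394362)
  k1 = (3.555172, -0.565935)
  predictor → (4.308491, -0.620736)
  k2 = (5.706603, -1.861797)
  → (4.738777, -0.879908)
(x_1(0.8), x_2(0.8)) ≈ (4.7388, -0.8799)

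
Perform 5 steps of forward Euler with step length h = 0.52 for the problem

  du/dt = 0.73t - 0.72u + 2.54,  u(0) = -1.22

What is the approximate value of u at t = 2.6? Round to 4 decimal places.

4.4357

Euler: u_{n+1} = u_n + h·f(t_n, u_n).
t=0.000000, u=-1.220000: f=3.418400 → u ← -1.220000 + 0.52·3.418400 = 0.557568
t=0.520000, u=0.557568: f=2.518151 → u ← 0.557568 + 0.52·2.518151 = 1.867007
t=1.040000, u=1.867007: f=1.954955 → u ← 1.867007 + 0.52·1.954955 = 2.883583
t=1.560000, u=2.883583: f=1.602620 → u ← 2.883583 + 0.52·1.602620 = 3.716946
t=2.080000, u=3.716946: f=1.382199 → u ← 3.716946 + 0.52·1.382199 = 4.435689
u(2.6) ≈ 4.4357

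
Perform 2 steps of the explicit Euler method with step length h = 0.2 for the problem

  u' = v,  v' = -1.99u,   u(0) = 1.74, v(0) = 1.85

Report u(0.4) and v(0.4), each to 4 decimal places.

Euler on (u,v): u_{n+1} = u_n + h·u', v_{n+1} = v_n + h·v'.
0.000000: (1.740000, 1.850000); f=(1.850000, -3.462600) → (2.110000, 1.157480)
0.200000: (2.110000, 1.157480); f=(1.157480, -4.198900) → (2.341496, 0.317700)
(u(0.4), v(0.4)) ≈ (2.3415, 0.3177)

2.3415, 0.3177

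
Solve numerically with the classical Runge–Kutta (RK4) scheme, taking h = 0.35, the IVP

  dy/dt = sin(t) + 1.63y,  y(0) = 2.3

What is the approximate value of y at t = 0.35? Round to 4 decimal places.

RK4: k1 = f(t_n, y_n); k2 = f(t_n + h/2, y_n + (h/2)·k1); k3 = f(t_n + h/2, y_n + (h/2)·k2); k4 = f(t_n + h, y_n + h·k3); y_{n+1} = y_n + (h/6)·(k1 + 2k2 + 2k3 + k4).
t=0.000000, y=2.300000:
  k1 = f(0.000000, 2.300000) = 3.749000
  k2 = f(0.175000, 2.956075) = 4.992510
  k3 = f(0.175000, 3.173689) = 5.347222
  k4 = f(0.350000, 4.171528) = 7.142488
  y ← 2.300000 + (0.35/6)·(k1 + 2k2 + 2k3 + k4) = 4.141639
y(0.35) ≈ 4.1416

4.1416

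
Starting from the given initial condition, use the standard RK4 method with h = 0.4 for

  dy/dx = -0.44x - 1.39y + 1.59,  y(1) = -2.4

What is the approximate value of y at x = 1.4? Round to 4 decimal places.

RK4: k1 = f(x_n, y_n); k2 = f(x_n + h/2, y_n + (h/2)·k1); k3 = f(x_n + h/2, y_n + (h/2)·k2); k4 = f(x_n + h, y_n + h·k3); y_{n+1} = y_n + (h/6)·(k1 + 2k2 + 2k3 + k4).
x=1.000000, y=-2.400000:
  k1 = f(1.000000, -2.400000) = 4.486000
  k2 = f(1.200000, -1.502800) = 3.150892
  k3 = f(1.200000, -1.769822) = 3.522052
  k4 = f(1.400000, -0.991179) = 2.351739
  y ← -2.400000 + (0.4/6)·(k1 + 2k2 + 2k3 + k4) = -1.054425
y(1.4) ≈ -1.0544

-1.0544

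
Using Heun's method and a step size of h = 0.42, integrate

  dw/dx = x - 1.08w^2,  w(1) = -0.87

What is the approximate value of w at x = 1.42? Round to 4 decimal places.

-0.6762

Heun: k1 = f(x_n, w_n); k2 = f(x_n + h, w_n + h·k1); w_{n+1} = w_n + (h/2)·(k1 + k2).
x=1.000000, w=-0.870000:
  k1 = f(1.000000, -0.870000) = 0.182548
  k2 = f(1.420000, -0.793330) = 0.740278
  w ← -0.870000 + (0.42/2)·(0.182548 + 0.740278) = -0.676207
w(1.42) ≈ -0.6762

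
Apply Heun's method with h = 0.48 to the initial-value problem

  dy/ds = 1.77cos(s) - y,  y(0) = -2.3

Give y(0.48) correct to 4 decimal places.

-0.8633

Heun: k1 = f(s_n, y_n); k2 = f(s_n + h, y_n + h·k1); y_{n+1} = y_n + (h/2)·(k1 + k2).
s=0.000000, y=-2.300000:
  k1 = f(0.000000, -2.300000) = 4.070000
  k2 = f(0.480000, -0.346400) = 1.916381
  y ← -2.300000 + (0.48/2)·(4.070000 + 1.916381) = -0.863269
y(0.48) ≈ -0.8633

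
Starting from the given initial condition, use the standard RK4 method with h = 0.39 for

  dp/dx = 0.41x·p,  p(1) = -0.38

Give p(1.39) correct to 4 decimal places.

-0.4600

RK4: k1 = f(x_n, p_n); k2 = f(x_n + h/2, p_n + (h/2)·k1); k3 = f(x_n + h/2, p_n + (h/2)·k2); k4 = f(x_n + h, p_n + h·k3); p_{n+1} = p_n + (h/6)·(k1 + 2k2 + 2k3 + k4).
x=1.000000, p=-0.380000:
  k1 = f(1.000000, -0.380000) = -0.155800
  k2 = f(1.195000, -0.410381) = -0.201066
  k3 = f(1.195000, -0.419208) = -0.205391
  k4 = f(1.390000, -0.460102) = -0.262212
  p ← -0.380000 + (0.39/6)·(k1 + 2k2 + 2k3 + k4) = -0.460010
p(1.39) ≈ -0.4600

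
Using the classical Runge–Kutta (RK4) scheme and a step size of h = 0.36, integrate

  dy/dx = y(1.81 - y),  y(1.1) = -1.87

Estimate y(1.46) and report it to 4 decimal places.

RK4: k1 = f(x_n, y_n); k2 = f(x_n + h/2, y_n + (h/2)·k1); k3 = f(x_n + h/2, y_n + (h/2)·k2); k4 = f(x_n + h, y_n + h·k3); y_{n+1} = y_n + (h/6)·(k1 + 2k2 + 2k3 + k4).
x=1.100000, y=-1.870000:
  k1 = f(1.100000, -1.870000) = -6.881600
  k2 = f(1.280000, -3.108688) = -15.290666
  k3 = f(1.280000, -4.622320) = -29.732241
  k4 = f(1.460000, -12.573607) = -180.853813
  y ← -1.870000 + (0.36/6)·(k1 + 2k2 + 2k3 + k4) = -18.536874
y(1.46) ≈ -18.5369

-18.5369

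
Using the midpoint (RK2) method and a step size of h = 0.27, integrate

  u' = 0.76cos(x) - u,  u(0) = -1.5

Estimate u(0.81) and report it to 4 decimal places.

-0.3117

Midpoint: k1 = f(x_n, u_n); k2 = f(x_n + h/2, u_n + (h/2)·k1); u_{n+1} = u_n + h·k2.
x=0.000000, u=-1.500000:
  k1 = f(0.000000, -1.500000) = 2.260000
  k2 = f(0.135000, -1.194900) = 1.947985
  u ← -1.500000 + 0.27·1.947985 = -0.974044
x=0.270000, u=-0.974044:
  k1 = f(0.270000, -0.974044) = 1.706510
  k2 = f(0.405000, -0.743665) = 1.442183
  u ← -0.974044 + 0.27·1.442183 = -0.584655
x=0.540000, u=-0.584655:
  k1 = f(0.540000, -0.584655) = 1.236513
  k2 = f(0.675000, -0.417725) = 1.011063
  u ← -0.584655 + 0.27·1.011063 = -0.311668
u(0.81) ≈ -0.3117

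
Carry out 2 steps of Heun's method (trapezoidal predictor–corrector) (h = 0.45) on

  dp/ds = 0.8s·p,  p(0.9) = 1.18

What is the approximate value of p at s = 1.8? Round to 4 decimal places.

3.0192

Heun: k1 = f(s_n, p_n); k2 = f(s_n + h, p_n + h·k1); p_{n+1} = p_n + (h/2)·(k1 + k2).
s=0.900000, p=1.180000:
  k1 = f(0.900000, 1.180000) = 0.849600
  k2 = f(1.350000, 1.562320) = 1.687306
  p ← 1.180000 + (0.45/2)·(0.849600 + 1.687306) = 1.750804
s=1.350000, p=1.750804:
  k1 = f(1.350000, 1.750804) = 1.890868
  k2 = f(1.800000, 2.601694) = 3.746440
  p ← 1.750804 + (0.45/2)·(1.890868 + 3.746440) = 3.019198
p(1.8) ≈ 3.0192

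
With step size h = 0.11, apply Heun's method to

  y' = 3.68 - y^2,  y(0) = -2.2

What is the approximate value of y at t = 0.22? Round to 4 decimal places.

-2.6231

Heun: k1 = f(t_n, y_n); k2 = f(t_n + h, y_n + h·k1); y_{n+1} = y_n + (h/2)·(k1 + k2).
t=0.000000, y=-2.200000:
  k1 = f(0.000000, -2.200000) = -1.160000
  k2 = f(0.110000, -2.327600) = -1.737722
  y ← -2.200000 + (0.11/2)·(-1.160000 + (-1.737722)) = -2.359375
t=0.110000, y=-2.359375:
  k1 = f(0.110000, -2.359375) = -1.886649
  k2 = f(0.220000, -2.566906) = -2.909007
  y ← -2.359375 + (0.11/2)·(-1.886649 + (-2.909007)) = -2.623136
y(0.22) ≈ -2.6231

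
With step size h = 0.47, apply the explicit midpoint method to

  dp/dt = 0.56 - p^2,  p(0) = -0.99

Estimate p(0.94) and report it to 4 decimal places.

-2.1349

Midpoint: k1 = f(t_n, p_n); k2 = f(t_n + h/2, p_n + (h/2)·k1); p_{n+1} = p_n + h·k2.
t=0.000000, p=-0.990000:
  k1 = f(0.000000, -0.990000) = -0.420100
  k2 = f(0.235000, -1.088723) = -0.625319
  p ← -0.990000 + 0.47·(-0.625319) = -1.283900
t=0.470000, p=-1.283900:
  k1 = f(0.470000, -1.283900) = -1.088399
  k2 = f(0.705000, -1.539674) = -1.810595
  p ← -1.283900 + 0.47·(-1.810595) = -2.134879
p(0.94) ≈ -2.1349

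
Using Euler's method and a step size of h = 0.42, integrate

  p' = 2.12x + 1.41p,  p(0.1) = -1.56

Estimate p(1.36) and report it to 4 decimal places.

-4.4969

Euler: p_{n+1} = p_n + h·f(x_n, p_n).
x=0.100000, p=-1.560000: f=-1.987600 → p ← -1.560000 + 0.42·(-1.987600) = -2.394792
x=0.520000, p=-2.394792: f=-2.274257 → p ← -2.394792 + 0.42·(-2.274257) = -3.349980
x=0.940000, p=-3.349980: f=-2.730672 → p ← -3.349980 + 0.42·(-2.730672) = -4.496862
p(1.36) ≈ -4.4969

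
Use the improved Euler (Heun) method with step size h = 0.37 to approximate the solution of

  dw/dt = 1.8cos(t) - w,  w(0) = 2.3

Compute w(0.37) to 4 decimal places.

Heun: k1 = f(t_n, w_n); k2 = f(t_n + h, w_n + h·k1); w_{n+1} = w_n + (h/2)·(k1 + k2).
t=0.000000, w=2.300000:
  k1 = f(0.000000, 2.300000) = -0.500000
  k2 = f(0.370000, 2.115000) = -0.436811
  w ← 2.300000 + (0.37/2)·(-0.500000 + (-0.436811)) = 2.126690
w(0.37) ≈ 2.1267

2.1267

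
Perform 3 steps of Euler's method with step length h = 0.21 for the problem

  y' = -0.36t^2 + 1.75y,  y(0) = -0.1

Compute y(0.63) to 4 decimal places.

Euler: y_{n+1} = y_n + h·f(t_n, y_n).
t=0.000000, y=-0.100000: f=-0.175000 → y ← -0.100000 + 0.21·(-0.175000) = -0.136750
t=0.210000, y=-0.136750: f=-0.255189 → y ← -0.136750 + 0.21·(-0.255189) = -0.190340
t=0.420000, y=-0.190340: f=-0.396598 → y ← -0.190340 + 0.21·(-0.396598) = -0.273625
y(0.63) ≈ -0.2736

-0.2736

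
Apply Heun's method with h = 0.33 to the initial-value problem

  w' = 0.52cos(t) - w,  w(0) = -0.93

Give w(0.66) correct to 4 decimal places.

Heun: k1 = f(t_n, w_n); k2 = f(t_n + h, w_n + h·k1); w_{n+1} = w_n + (h/2)·(k1 + k2).
t=0.000000, w=-0.930000:
  k1 = f(0.000000, -0.930000) = 1.450000
  k2 = f(0.330000, -0.451500) = 0.943442
  w ← -0.930000 + (0.33/2)·(1.450000 + 0.943442) = -0.535082
t=0.330000, w=-0.535082:
  k1 = f(0.330000, -0.535082) = 1.027024
  k2 = f(0.660000, -0.196164) = 0.606960
  w ← -0.535082 + (0.33/2)·(1.027024 + 0.606960) = -0.265475
w(0.66) ≈ -0.2655

-0.2655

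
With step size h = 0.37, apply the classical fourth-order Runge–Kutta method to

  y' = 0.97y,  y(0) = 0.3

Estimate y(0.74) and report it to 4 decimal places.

0.6149

RK4: k1 = f(t_n, y_n); k2 = f(t_n + h/2, y_n + (h/2)·k1); k3 = f(t_n + h/2, y_n + (h/2)·k2); k4 = f(t_n + h, y_n + h·k3); y_{n+1} = y_n + (h/6)·(k1 + 2k2 + 2k3 + k4).
t=0.000000, y=0.300000:
  k1 = f(0.000000, 0.300000) = 0.291000
  k2 = f(0.185000, 0.353835) = 0.343220
  k3 = f(0.185000, 0.363496) = 0.352591
  k4 = f(0.370000, 0.430459) = 0.417545
  y ← 0.300000 + (0.37/6)·(k1 + 2k2 + 2k3 + k4) = 0.429510
t=0.370000, y=0.429510:
  k1 = f(0.370000, 0.429510) = 0.416625
  k2 = f(0.555000, 0.506586) = 0.491388
  k3 = f(0.555000, 0.520417) = 0.504805
  k4 = f(0.740000, 0.616288) = 0.597799
  y ← 0.429510 + (0.37/6)·(k1 + 2k2 + 2k3 + k4) = 0.614930
y(0.74) ≈ 0.6149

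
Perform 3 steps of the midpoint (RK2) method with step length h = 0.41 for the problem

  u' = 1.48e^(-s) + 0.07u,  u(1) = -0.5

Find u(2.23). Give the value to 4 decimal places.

Midpoint: k1 = f(s_n, u_n); k2 = f(s_n + h/2, u_n + (h/2)·k1); u_{n+1} = u_n + h·k2.
s=1.000000, u=-0.500000:
  k1 = f(1.000000, -0.500000) = 0.509462
  k2 = f(1.205000, -0.395560) = 0.415855
  u ← -0.500000 + 0.41·0.415855 = -0.329499
s=1.410000, u=-0.329499:
  k1 = f(1.410000, -0.329499) = 0.338267
  k2 = f(1.615000, -0.260155) = 0.276147
  u ← -0.329499 + 0.41·0.276147 = -0.216279
s=1.820000, u=-0.216279:
  k1 = f(1.820000, -0.216279) = 0.224659
  k2 = f(2.025000, -0.170224) = 0.183435
  u ← -0.216279 + 0.41·0.183435 = -0.141071
u(2.23) ≈ -0.1411

-0.1411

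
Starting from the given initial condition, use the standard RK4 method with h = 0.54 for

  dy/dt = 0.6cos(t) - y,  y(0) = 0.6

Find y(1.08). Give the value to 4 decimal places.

0.5077

RK4: k1 = f(t_n, y_n); k2 = f(t_n + h/2, y_n + (h/2)·k1); k3 = f(t_n + h/2, y_n + (h/2)·k2); k4 = f(t_n + h, y_n + h·k3); y_{n+1} = y_n + (h/6)·(k1 + 2k2 + 2k3 + k4).
t=0.000000, y=0.600000:
  k1 = f(0.000000, 0.600000) = 0.000000
  k2 = f(0.270000, 0.600000) = -0.021737
  k3 = f(0.270000, 0.594131) = -0.015868
  k4 = f(0.540000, 0.591431) = -0.076806
  y ← 0.600000 + (0.54/6)·(k1 + 2k2 + 2k3 + k4) = 0.586318
t=0.540000, y=0.586318:
  k1 = f(0.540000, 0.586318) = -0.071693
  k2 = f(0.810000, 0.566961) = -0.153262
  k3 = f(0.810000, 0.544938) = -0.131239
  k4 = f(1.080000, 0.515450) = -0.232653
  y ← 0.586318 + (0.54/6)·(k1 + 2k2 + 2k3 + k4) = 0.507717
y(1.08) ≈ 0.5077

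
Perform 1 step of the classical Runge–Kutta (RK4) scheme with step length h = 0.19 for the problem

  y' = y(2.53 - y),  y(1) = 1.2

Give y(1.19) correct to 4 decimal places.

RK4: k1 = f(s_n, y_n); k2 = f(s_n + h/2, y_n + (h/2)·k1); k3 = f(s_n + h/2, y_n + (h/2)·k2); k4 = f(s_n + h, y_n + h·k3); y_{n+1} = y_n + (h/6)·(k1 + 2k2 + 2k3 + k4).
s=1.000000, y=1.200000:
  k1 = f(1.000000, 1.200000) = 1.596000
  k2 = f(1.095000, 1.351620) = 1.592722
  k3 = f(1.095000, 1.351309) = 1.592776
  k4 = f(1.190000, 1.502627) = 1.543758
  y ← 1.200000 + (0.19/6)·(k1 + 2k2 + 2k3 + k4) = 1.501174
y(1.19) ≈ 1.5012

1.5012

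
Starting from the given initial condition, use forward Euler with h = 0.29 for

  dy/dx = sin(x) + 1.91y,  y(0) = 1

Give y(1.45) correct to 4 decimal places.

10.3649

Euler: y_{n+1} = y_n + h·f(x_n, y_n).
x=0.000000, y=1.000000: f=1.910000 → y ← 1.000000 + 0.29·1.910000 = 1.553900
x=0.290000, y=1.553900: f=3.253901 → y ← 1.553900 + 0.29·3.253901 = 2.497531
x=0.580000, y=2.497531: f=5.318309 → y ← 2.497531 + 0.29·5.318309 = 4.039841
x=0.870000, y=4.039841: f=8.480425 → y ← 4.039841 + 0.29·8.480425 = 6.499164
x=1.160000, y=6.499164: f=13.330207 → y ← 6.499164 + 0.29·13.330207 = 10.364924
y(1.45) ≈ 10.3649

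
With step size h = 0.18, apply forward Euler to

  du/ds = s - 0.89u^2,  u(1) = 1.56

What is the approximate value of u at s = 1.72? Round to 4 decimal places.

1.2809

Euler: u_{n+1} = u_n + h·f(s_n, u_n).
s=1.000000, u=1.560000: f=-1.165904 → u ← 1.560000 + 0.18·(-1.165904) = 1.350137
s=1.180000, u=1.350137: f=-0.442355 → u ← 1.350137 + 0.18·(-0.442355) = 1.270513
s=1.360000, u=1.270513: f=-0.076642 → u ← 1.270513 + 0.18·(-0.076642) = 1.256718
s=1.540000, u=1.256718: f=0.134388 → u ← 1.256718 + 0.18·0.134388 = 1.280908
u(1.72) ≈ 1.2809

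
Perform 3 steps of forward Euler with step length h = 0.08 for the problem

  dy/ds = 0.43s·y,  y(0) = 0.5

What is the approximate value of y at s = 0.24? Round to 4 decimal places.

0.5041

Euler: y_{n+1} = y_n + h·f(s_n, y_n).
s=0.000000, y=0.500000: f=0.000000 → y ← 0.500000 + 0.08·0.000000 = 0.500000
s=0.080000, y=0.500000: f=0.017200 → y ← 0.500000 + 0.08·0.017200 = 0.501376
s=0.160000, y=0.501376: f=0.034495 → y ← 0.501376 + 0.08·0.034495 = 0.504136
y(0.24) ≈ 0.5041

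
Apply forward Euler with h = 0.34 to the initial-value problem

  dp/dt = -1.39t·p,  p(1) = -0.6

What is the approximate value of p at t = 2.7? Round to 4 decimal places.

0.0001

Euler: p_{n+1} = p_n + h·f(t_n, p_n).
t=1.000000, p=-0.600000: f=0.834000 → p ← -0.600000 + 0.34·0.834000 = -0.316440
t=1.340000, p=-0.316440: f=0.589401 → p ← -0.316440 + 0.34·0.589401 = -0.116044
t=1.680000, p=-0.116044: f=0.270985 → p ← -0.116044 + 0.34·0.270985 = -0.023909
t=2.020000, p=-0.023909: f=0.067131 → p ← -0.023909 + 0.34·0.067131 = -0.001084
t=2.360000, p=-0.001084: f=0.003557 → p ← -0.001084 + 0.34·0.003557 = 0.000125
p(2.7) ≈ 0.0001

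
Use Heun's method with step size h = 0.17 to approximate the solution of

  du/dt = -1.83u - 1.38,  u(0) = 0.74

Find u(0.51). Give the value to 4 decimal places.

-0.1553

Heun: k1 = f(t_n, u_n); k2 = f(t_n + h, u_n + h·k1); u_{n+1} = u_n + (h/2)·(k1 + k2).
t=0.000000, u=0.740000:
  k1 = f(0.000000, 0.740000) = -2.734200
  k2 = f(0.170000, 0.275186) = -1.883590
  u ← 0.740000 + (0.17/2)·(-2.734200 + (-1.883590)) = 0.347488
t=0.170000, u=0.347488:
  k1 = f(0.170000, 0.347488) = -2.015903
  k2 = f(0.340000, 0.004784) = -1.388755
  u ← 0.347488 + (0.17/2)·(-2.015903 + (-1.388755)) = 0.058092
t=0.340000, u=0.058092:
  k1 = f(0.340000, 0.058092) = -1.486308
  k2 = f(0.510000, -0.194581) = -1.023918
  u ← 0.058092 + (0.17/2)·(-1.486308 + (-1.023918)) = -0.155277
u(0.51) ≈ -0.1553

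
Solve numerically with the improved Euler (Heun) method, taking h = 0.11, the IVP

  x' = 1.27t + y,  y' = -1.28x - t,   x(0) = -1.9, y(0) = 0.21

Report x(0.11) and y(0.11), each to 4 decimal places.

Heun on (x,y): k1 = f(t_n, state_n); k2 = f(t_n + h, state_n + h·k1); state_{n+1} = state_n + (h/2)·(k1 + k2).
0.000000: (-1.900000, 0.210000)
  k1 = (0.210000, 2.432000)
  predictor → (-1.876900, 0.477520)
  k2 = (0.617220, 2.292432)
  → (-1.854503, 0.469844)
(x(0.11), y(0.11)) ≈ (-1.8545, 0.4698)

-1.8545, 0.4698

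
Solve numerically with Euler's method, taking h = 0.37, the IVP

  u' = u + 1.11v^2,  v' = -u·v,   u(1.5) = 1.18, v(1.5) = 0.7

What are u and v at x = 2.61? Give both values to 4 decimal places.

Euler on (u,v): u_{n+1} = u_n + h·u', v_{n+1} = v_n + h·v'.
1.500000: (1.180000, 0.700000); f=(1.723900, -0.826000) → (1.817843, 0.394380)
1.870000: (1.817843, 0.394380); f=(1.990487, -0.716921) → (2.554323, 0.129119)
2.240000: (2.554323, 0.129119); f=(2.572829, -0.329812) → (3.506270, 0.007089)
(u(2.61), v(2.61)) ≈ (3.5063, 0.0071)

3.5063, 0.0071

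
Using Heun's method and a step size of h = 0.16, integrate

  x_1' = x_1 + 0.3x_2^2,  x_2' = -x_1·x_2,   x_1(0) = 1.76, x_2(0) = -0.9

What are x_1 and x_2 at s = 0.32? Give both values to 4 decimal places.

2.4761, -0.4672

Heun on (x_1,x_2): k1 = f(s_n, state_n); k2 = f(s_n + h, state_n + h·k1); state_{n+1} = state_n + (h/2)·(k1 + k2).
0.000000: (1.760000, -0.900000)
  k1 = (2.003000, 1.584000)
  predictor → (2.080480, -0.646560)
  k2 = (2.205892, 1.345155)
  → (2.096711, -0.665668)
0.160000: (2.096711, -0.665668)
  k1 = (2.229645, 1.395713)
  predictor → (2.453455, -0.442354)
  k2 = (2.512158, 1.085294)
  → (2.476056, -0.467187)
(x_1(0.32), x_2(0.32)) ≈ (2.4761, -0.4672)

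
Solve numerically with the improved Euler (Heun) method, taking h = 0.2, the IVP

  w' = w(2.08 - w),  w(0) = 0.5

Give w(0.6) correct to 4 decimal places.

Heun: k1 = f(t_n, w_n); k2 = f(t_n + h, w_n + h·k1); w_{n+1} = w_n + (h/2)·(k1 + k2).
t=0.000000, w=0.500000:
  k1 = f(0.000000, 0.500000) = 0.790000
  k2 = f(0.200000, 0.658000) = 0.935676
  w ← 0.500000 + (0.2/2)·(0.790000 + 0.935676) = 0.672568
t=0.200000, w=0.672568:
  k1 = f(0.200000, 0.672568) = 0.946593
  k2 = f(0.400000, 0.861886) = 1.049876
  w ← 0.672568 + (0.2/2)·(0.946593 + 1.049876) = 0.872214
t=0.400000, w=0.872214:
  k1 = f(0.400000, 0.872214) = 1.053448
  k2 = f(0.600000, 1.082904) = 1.079759
  w ← 0.872214 + (0.2/2)·(1.053448 + 1.079759) = 1.085535
w(0.6) ≈ 1.0855

1.0855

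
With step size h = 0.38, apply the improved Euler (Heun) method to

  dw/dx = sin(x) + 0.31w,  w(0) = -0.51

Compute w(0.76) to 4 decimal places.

Heun: k1 = f(x_n, w_n); k2 = f(x_n + h, w_n + h·k1); w_{n+1} = w_n + (h/2)·(k1 + k2).
x=0.000000, w=-0.510000:
  k1 = f(0.000000, -0.510000) = -0.158100
  k2 = f(0.380000, -0.570078) = 0.194196
  w ← -0.510000 + (0.38/2)·(-0.158100 + 0.194196) = -0.503142
x=0.380000, w=-0.503142:
  k1 = f(0.380000, -0.503142) = 0.214947
  k2 = f(0.760000, -0.421462) = 0.558268
  w ← -0.503142 + (0.38/2)·(0.214947 + 0.558268) = -0.356231
w(0.76) ≈ -0.3562

-0.3562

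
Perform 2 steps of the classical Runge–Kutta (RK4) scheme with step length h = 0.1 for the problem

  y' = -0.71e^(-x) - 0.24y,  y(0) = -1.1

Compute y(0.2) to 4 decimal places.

-1.1740

RK4: k1 = f(x_n, y_n); k2 = f(x_n + h/2, y_n + (h/2)·k1); k3 = f(x_n + h/2, y_n + (h/2)·k2); k4 = f(x_n + h, y_n + h·k3); y_{n+1} = y_n + (h/6)·(k1 + 2k2 + 2k3 + k4).
x=0.000000, y=-1.100000:
  k1 = f(0.000000, -1.100000) = -0.446000
  k2 = f(0.050000, -1.122300) = -0.406021
  k3 = f(0.050000, -1.120301) = -0.406501
  k4 = f(0.100000, -1.140650) = -0.368679
  y ← -1.100000 + (0.1/6)·(k1 + 2k2 + 2k3 + k4) = -1.140662
x=0.100000, y=-1.140662:
  k1 = f(0.100000, -1.140662) = -0.368676
  k2 = f(0.150000, -1.159096) = -0.332920
  k3 = f(0.150000, -1.157308) = -0.333349
  k4 = f(0.200000, -1.173997) = -0.299540
  y ← -1.140662 + (0.1/6)·(k1 + 2k2 + 2k3 + k4) = -1.174008
y(0.2) ≈ -1.1740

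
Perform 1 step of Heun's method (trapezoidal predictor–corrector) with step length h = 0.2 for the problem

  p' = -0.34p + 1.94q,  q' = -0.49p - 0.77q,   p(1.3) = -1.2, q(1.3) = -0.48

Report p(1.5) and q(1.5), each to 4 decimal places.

Heun on (p,q): k1 = f(t_n, state_n); k2 = f(t_n + h, state_n + h·k1); state_{n+1} = state_n + (h/2)·(k1 + k2).
1.300000: (-1.200000, -0.480000)
  k1 = (-0.523200, 0.957600)
  predictor → (-1.304640, -0.288480)
  k2 = (-0.116074, 0.861403)
  → (-1.263927, -0.298100)
(p(1.5), q(1.5)) ≈ (-1.2639, -0.2981)

-1.2639, -0.2981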